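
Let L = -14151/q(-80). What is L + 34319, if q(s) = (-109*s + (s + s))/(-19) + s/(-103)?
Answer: 30233904547/880160 ≈ 34350.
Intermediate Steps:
q(s) = 11002*s/1957 (q(s) = (-109*s + 2*s)*(-1/19) + s*(-1/103) = -107*s*(-1/19) - s/103 = 107*s/19 - s/103 = 11002*s/1957)
L = 27693507/880160 (L = -14151/((11002/1957)*(-80)) = -14151/(-880160/1957) = -14151*(-1957/880160) = 27693507/880160 ≈ 31.464)
L + 34319 = 27693507/880160 + 34319 = 30233904547/880160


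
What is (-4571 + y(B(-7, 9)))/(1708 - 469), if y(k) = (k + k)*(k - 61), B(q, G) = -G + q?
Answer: -301/177 ≈ -1.7006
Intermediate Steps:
B(q, G) = q - G
y(k) = 2*k*(-61 + k) (y(k) = (2*k)*(-61 + k) = 2*k*(-61 + k))
(-4571 + y(B(-7, 9)))/(1708 - 469) = (-4571 + 2*(-7 - 1*9)*(-61 + (-7 - 1*9)))/(1708 - 469) = (-4571 + 2*(-7 - 9)*(-61 + (-7 - 9)))/1239 = (-4571 + 2*(-16)*(-61 - 16))*(1/1239) = (-4571 + 2*(-16)*(-77))*(1/1239) = (-4571 + 2464)*(1/1239) = -2107*1/1239 = -301/177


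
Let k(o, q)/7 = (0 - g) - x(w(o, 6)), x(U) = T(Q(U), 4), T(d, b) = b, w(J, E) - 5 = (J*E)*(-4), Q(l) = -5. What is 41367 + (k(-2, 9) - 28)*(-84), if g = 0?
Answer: 46071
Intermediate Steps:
w(J, E) = 5 - 4*E*J (w(J, E) = 5 + (J*E)*(-4) = 5 + (E*J)*(-4) = 5 - 4*E*J)
x(U) = 4
k(o, q) = -28 (k(o, q) = 7*((0 - 1*0) - 1*4) = 7*((0 + 0) - 4) = 7*(0 - 4) = 7*(-4) = -28)
41367 + (k(-2, 9) - 28)*(-84) = 41367 + (-28 - 28)*(-84) = 41367 - 56*(-84) = 41367 + 4704 = 46071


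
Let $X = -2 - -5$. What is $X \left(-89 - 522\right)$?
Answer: $-1833$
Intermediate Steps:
$X = 3$ ($X = -2 + 5 = 3$)
$X \left(-89 - 522\right) = 3 \left(-89 - 522\right) = 3 \left(-611\right) = -1833$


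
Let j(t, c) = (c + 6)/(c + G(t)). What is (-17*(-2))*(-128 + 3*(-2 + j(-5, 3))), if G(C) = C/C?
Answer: -8653/2 ≈ -4326.5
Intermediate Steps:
G(C) = 1
j(t, c) = (6 + c)/(1 + c) (j(t, c) = (c + 6)/(c + 1) = (6 + c)/(1 + c))
(-17*(-2))*(-128 + 3*(-2 + j(-5, 3))) = (-17*(-2))*(-128 + 3*(-2 + (6 + 3)/(1 + 3))) = 34*(-128 + 3*(-2 + 9/4)) = 34*(-128 + 3*(1/4)) = 34*(-128 + 3/4) = 34*(-509/4) = -8653/2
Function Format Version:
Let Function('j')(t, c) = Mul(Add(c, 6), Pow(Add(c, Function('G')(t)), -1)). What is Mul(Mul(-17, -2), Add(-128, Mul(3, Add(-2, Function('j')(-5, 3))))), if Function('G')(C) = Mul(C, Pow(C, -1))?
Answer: Rational(-8653, 2) ≈ -4326.5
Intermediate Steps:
Function('G')(C) = 1
Function('j')(t, c) = Mul(Pow(Add(1, c), -1), Add(6, c)) (Function('j')(t, c) = Mul(Add(c, 6), Pow(Add(c, 1), -1)) = Mul(Add(6, c), Pow(Add(1, c), -1)) = Mul(Pow(Add(1, c), -1), Add(6, c)))
Mul(Mul(-17, -2), Add(-128, Mul(3, Add(-2, Function('j')(-5, 3))))) = Mul(Mul(-17, -2), Add(-128, Mul(3, Add(-2, Mul(Pow(Add(1, 3), -1), Add(6, 3)))))) = Mul(34, Add(-128, Mul(3, Add(-2, Mul(Pow(4, -1), 9))))) = Mul(34, Add(-128, Mul(3, Add(-2, Mul(Rational(1, 4), 9))))) = Mul(34, Add(-128, Mul(3, Add(-2, Rational(9, 4))))) = Mul(34, Add(-128, Mul(3, Rational(1, 4)))) = Mul(34, Add(-128, Rational(3, 4))) = Mul(34, Rational(-509, 4)) = Rational(-8653, 2)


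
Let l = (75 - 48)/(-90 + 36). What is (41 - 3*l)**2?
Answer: 7225/4 ≈ 1806.3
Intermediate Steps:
l = -1/2 (l = 27/(-54) = 27*(-1/54) = -1/2 ≈ -0.50000)
(41 - 3*l)**2 = (41 - 3*(-1/2))**2 = (41 + 3/2)**2 = (85/2)**2 = 7225/4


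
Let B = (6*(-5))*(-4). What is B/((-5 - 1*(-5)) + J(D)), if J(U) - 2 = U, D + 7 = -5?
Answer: -12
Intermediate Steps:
D = -12 (D = -7 - 5 = -12)
J(U) = 2 + U
B = 120 (B = -30*(-4) = 120)
B/((-5 - 1*(-5)) + J(D)) = 120/((-5 - 1*(-5)) + (2 - 12)) = 120/((-5 + 5) - 10) = 120/(0 - 10) = 120/(-10) = -1/10*120 = -12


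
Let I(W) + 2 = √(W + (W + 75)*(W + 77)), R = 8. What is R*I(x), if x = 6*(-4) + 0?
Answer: -16 + 8*√2679 ≈ 398.07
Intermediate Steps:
x = -24 (x = -24 + 0 = -24)
I(W) = -2 + √(W + (75 + W)*(77 + W)) (I(W) = -2 + √(W + (W + 75)*(W + 77)) = -2 + √(W + (75 + W)*(77 + W)))
R*I(x) = 8*(-2 + √(5775 + (-24)² + 153*(-24))) = 8*(-2 + √(5775 + 576 - 3672)) = 8*(-2 + √2679) = -16 + 8*√2679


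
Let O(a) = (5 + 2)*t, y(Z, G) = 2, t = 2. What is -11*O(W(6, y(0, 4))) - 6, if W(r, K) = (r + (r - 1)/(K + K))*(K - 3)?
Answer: -160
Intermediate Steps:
W(r, K) = (-3 + K)*(r + (-1 + r)/(2*K)) (W(r, K) = (r + (-1 + r)/((2*K)))*(-3 + K) = (r + (-1 + r)*(1/(2*K)))*(-3 + K) = (r + (-1 + r)/(2*K))*(-3 + K) = (-3 + K)*(r + (-1 + r)/(2*K)))
O(a) = 14 (O(a) = (5 + 2)*2 = 7*2 = 14)
-11*O(W(6, y(0, 4))) - 6 = -11*14 - 6 = -154 - 6 = -160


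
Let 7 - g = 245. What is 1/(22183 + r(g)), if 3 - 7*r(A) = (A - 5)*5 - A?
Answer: 1/22323 ≈ 4.4797e-5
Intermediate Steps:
g = -238 (g = 7 - 1*245 = 7 - 245 = -238)
r(A) = 4 - 4*A/7 (r(A) = 3/7 - ((A - 5)*5 - A)/7 = 3/7 - ((-5 + A)*5 - A)/7 = 3/7 - ((-25 + 5*A) - A)/7 = 3/7 - (-25 + 4*A)/7 = 3/7 + (25/7 - 4*A/7) = 4 - 4*A/7)
1/(22183 + r(g)) = 1/(22183 + (4 - 4/7*(-238))) = 1/(22183 + (4 + 136)) = 1/(22183 + 140) = 1/22323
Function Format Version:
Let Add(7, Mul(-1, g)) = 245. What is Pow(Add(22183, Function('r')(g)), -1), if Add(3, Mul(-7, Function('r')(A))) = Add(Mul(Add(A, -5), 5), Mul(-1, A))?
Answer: Rational(1, 22323) ≈ 4.4797e-5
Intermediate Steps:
g = -238 (g = Add(7, Mul(-1, 245)) = Add(7, -245) = -238)
Function('r')(A) = Add(4, Mul(Rational(-4, 7), A)) (Function('r')(A) = Add(Rational(3, 7), Mul(Rational(-1, 7), Add(Mul(Add(A, -5), 5), Mul(-1, A)))) = Add(Rational(3, 7), Mul(Rational(-1, 7), Add(Mul(Add(-5, A), 5), Mul(-1, A)))) = Add(Rational(3, 7), Mul(Rational(-1, 7), Add(Add(-25, Mul(5, A)), Mul(-1, A)))) = Add(Rational(3, 7), Mul(Rational(-1, 7), Add(-25, Mul(4, A)))) = Add(Rational(3, 7), Add(Rational(25, 7), Mul(Rational(-4, 7), A))) = Add(4, Mul(Rational(-4, 7), A)))
Pow(Add(22183, Function('r')(g)), -1) = Pow(Add(22183, Add(4, Mul(Rational(-4, 7), -238))), -1) = Pow(Add(22183, Add(4, 136)), -1) = Pow(Add(22183, 140), -1) = Pow(22323, -1) = Rational(1, 22323)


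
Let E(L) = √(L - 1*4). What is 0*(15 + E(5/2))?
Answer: 0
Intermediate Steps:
E(L) = √(-4 + L) (E(L) = √(L - 4) = √(-4 + L))
0*(15 + E(5/2)) = 0*(15 + √(-4 + 5/2)) = 0*(15 + √(-3/2)) = 0*(15 + I*√6/2) = 0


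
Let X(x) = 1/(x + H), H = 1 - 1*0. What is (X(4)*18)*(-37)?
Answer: -666/5 ≈ -133.20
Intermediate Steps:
H = 1 (H = 1 + 0 = 1)
X(x) = 1/(1 + x) (X(x) = 1/(x + 1) = 1/(1 + x))
(X(4)*18)*(-37) = (18/(1 + 4))*(-37) = (18/5)*(-37) = -666/5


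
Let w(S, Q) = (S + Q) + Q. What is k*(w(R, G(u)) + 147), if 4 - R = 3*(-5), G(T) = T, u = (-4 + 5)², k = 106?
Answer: 17808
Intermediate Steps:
u = 1 (u = 1² = 1)
R = 19 (R = 4 - 3*(-5) = 4 - 1*(-15) = 4 + 15 = 19)
w(S, Q) = S + 2*Q (w(S, Q) = (Q + S) + Q = S + 2*Q)
k*(w(R, G(u)) + 147) = 106*((19 + 2*1) + 147) = 106*((19 + 2) + 147) = 106*(21 + 147) = 106*168 = 17808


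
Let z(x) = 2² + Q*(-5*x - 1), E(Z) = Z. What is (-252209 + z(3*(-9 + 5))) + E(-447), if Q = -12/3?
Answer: -252888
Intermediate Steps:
Q = -4 (Q = -12*⅓ = -4)
z(x) = 8 + 20*x (z(x) = 2² - 4*(-5*x - 1) = 4 - 4*(-1 - 5*x) = 4 + (4 + 20*x) = 8 + 20*x)
(-252209 + z(3*(-9 + 5))) + E(-447) = (-252209 + (8 + 20*(3*(-9 + 5)))) - 447 = (-252209 + (8 + 20*(3*(-4)))) - 447 = (-252209 + (8 + 20*(-12))) - 447 = (-252209 + (8 - 240)) - 447 = (-252209 - 232) - 447 = -252441 - 447 = -252888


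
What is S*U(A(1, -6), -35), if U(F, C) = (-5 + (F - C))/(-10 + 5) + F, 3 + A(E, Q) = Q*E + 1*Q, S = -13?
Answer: 234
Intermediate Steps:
A(E, Q) = -3 + Q + E*Q (A(E, Q) = -3 + (Q*E + 1*Q) = -3 + (E*Q + Q) = -3 + (Q + E*Q) = -3 + Q + E*Q)
U(F, C) = 1 + C/5 + 4*F/5 (U(F, C) = (-5 + F - C)/(-5) + F = (-5 + F - C)*(-⅕) + F = (1 - F/5 + C/5) + F = 1 + C/5 + 4*F/5)
S*U(A(1, -6), -35) = -13*(1 + (⅕)*(-35) + 4*(-3 - 6 + 1*(-6))/5) = -13*(1 - 7 + 4*(-3 - 6 - 6)/5) = -13*(1 - 7 + (⅘)*(-15)) = -13*(1 - 7 - 12) = -13*(-18) = 234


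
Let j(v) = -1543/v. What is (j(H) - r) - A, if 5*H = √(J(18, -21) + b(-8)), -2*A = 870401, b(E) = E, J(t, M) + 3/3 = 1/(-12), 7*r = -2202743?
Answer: 10498293/14 + 15430*I*√327/109 ≈ 7.4988e+5 + 2559.8*I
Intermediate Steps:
r = -2202743/7 (r = (⅐)*(-2202743) = -2202743/7 ≈ -3.1468e+5)
J(t, M) = -13/12 (J(t, M) = -1 + 1/(-12) = -1 - 1/12 = -13/12)
A = -870401/2 (A = -½*870401 = -870401/2 ≈ -4.3520e+5)
H = I*√327/30 (H = √(-13/12 - 8)/5 = √(-109/12)/5 = (I*√327/6)/5 = I*√327/30 ≈ 0.60277*I)
(j(H) - r) - A = (-1543*(-10*I*√327/109) - 1*(-2202743/7)) - 1*(-870401/2) = (-(-15430)*I*√327/109 + 2202743/7) + 870401/2 = (15430*I*√327/109 + 2202743/7) + 870401/2 = (2202743/7 + 15430*I*√327/109) + 870401/2 = 10498293/14 + 15430*I*√327/109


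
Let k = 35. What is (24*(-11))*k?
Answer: -9240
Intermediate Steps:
(24*(-11))*k = (24*(-11))*35 = -264*35 = -9240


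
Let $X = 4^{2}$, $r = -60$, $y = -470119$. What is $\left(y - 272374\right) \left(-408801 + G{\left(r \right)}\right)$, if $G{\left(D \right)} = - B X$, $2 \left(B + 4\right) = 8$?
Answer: $303531880893$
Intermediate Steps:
$B = 0$ ($B = -4 + \frac{1}{2} \cdot 8 = -4 + 4 = 0$)
$X = 16$
$G{\left(D \right)} = 0$ ($G{\left(D \right)} = \left(-1\right) 0 \cdot 16 = 0 \cdot 16 = 0$)
$\left(y - 272374\right) \left(-408801 + G{\left(r \right)}\right) = \left(-470119 - 272374\right) \left(-408801 + 0\right) = \left(-742493\right) \left(-408801\right) = 303531880893$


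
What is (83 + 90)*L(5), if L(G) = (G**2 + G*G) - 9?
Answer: 7093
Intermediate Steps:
L(G) = -9 + 2*G**2 (L(G) = (G**2 + G**2) - 9 = 2*G**2 - 9 = -9 + 2*G**2)
(83 + 90)*L(5) = (83 + 90)*(-9 + 2*5**2) = 173*(-9 + 2*25) = 173*(-9 + 50) = 173*41 = 7093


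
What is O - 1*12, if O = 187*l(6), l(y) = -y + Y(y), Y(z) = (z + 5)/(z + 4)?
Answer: -9283/10 ≈ -928.30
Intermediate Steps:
Y(z) = (5 + z)/(4 + z)
l(y) = -y + (5 + y)/(4 + y)
O = -9163/10 (O = 187*((5 + 6 - 1*6*(4 + 6))/(4 + 6)) = 187*((5 + 6 - 1*6*10)/10) = 187*((5 + 6 - 60)/10) = 187*((⅒)*(-49)) = 187*(-49/10) = -9163/10 ≈ -916.30)
O - 1*12 = -9163/10 - 1*12 = -9163/10 - 12 = -9283/10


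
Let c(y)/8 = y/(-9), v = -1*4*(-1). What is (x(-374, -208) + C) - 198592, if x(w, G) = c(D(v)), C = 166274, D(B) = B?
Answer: -290894/9 ≈ -32322.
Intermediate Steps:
v = 4 (v = -4*(-1) = 4)
c(y) = -8*y/9 (c(y) = 8*(y/(-9)) = 8*(y*(-1/9)) = 8*(-y/9) = -8*y/9)
x(w, G) = -32/9 (x(w, G) = -8/9*4 = -32/9)
(x(-374, -208) + C) - 198592 = (-32/9 + 166274) - 198592 = 1496434/9 - 198592 = -290894/9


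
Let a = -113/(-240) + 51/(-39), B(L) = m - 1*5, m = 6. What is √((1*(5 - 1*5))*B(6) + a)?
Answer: I*√509145/780 ≈ 0.9148*I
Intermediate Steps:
B(L) = 1 (B(L) = 6 - 1*5 = 6 - 5 = 1)
a = -2611/3120 (a = -113*(-1/240) + 51*(-1/39) = 113/240 - 17/13 = -2611/3120 ≈ -0.83686)
√((1*(5 - 1*5))*B(6) + a) = √((1*(5 - 1*5))*1 - 2611/3120) = √((1*(5 - 5))*1 - 2611/3120) = √((1*0)*1 - 2611/3120) = √(0*1 - 2611/3120) = √(0 - 2611/3120) = √(-2611/3120) = I*√509145/780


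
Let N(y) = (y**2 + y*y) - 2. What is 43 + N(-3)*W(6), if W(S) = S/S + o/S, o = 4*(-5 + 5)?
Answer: 59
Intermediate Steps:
o = 0 (o = 4*0 = 0)
W(S) = 1 (W(S) = S/S + 0/S = 1 + 0 = 1)
N(y) = -2 + 2*y**2 (N(y) = (y**2 + y**2) - 2 = 2*y**2 - 2 = -2 + 2*y**2)
43 + N(-3)*W(6) = 43 + (-2 + 2*(-3)**2)*1 = 43 + (-2 + 2*9)*1 = 43 + (-2 + 18)*1 = 43 + 16*1 = 43 + 16 = 59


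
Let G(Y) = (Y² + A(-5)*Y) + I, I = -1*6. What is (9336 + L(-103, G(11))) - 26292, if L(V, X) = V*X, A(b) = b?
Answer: -23136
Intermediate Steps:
I = -6
G(Y) = -6 + Y² - 5*Y (G(Y) = (Y² - 5*Y) - 6 = -6 + Y² - 5*Y)
(9336 + L(-103, G(11))) - 26292 = (9336 - 103*(-6 + 11² - 5*11)) - 26292 = (9336 - 103*(-6 + 121 - 55)) - 26292 = (9336 - 103*60) - 26292 = (9336 - 6180) - 26292 = 3156 - 26292 = -23136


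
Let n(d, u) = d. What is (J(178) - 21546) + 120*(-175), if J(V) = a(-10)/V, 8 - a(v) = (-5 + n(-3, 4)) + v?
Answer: -3786581/89 ≈ -42546.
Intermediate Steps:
a(v) = 16 - v (a(v) = 8 - ((-5 - 3) + v) = 8 - (-8 + v) = 8 + (8 - v) = 16 - v)
J(V) = 26/V (J(V) = (16 - 1*(-10))/V = (16 + 10)/V = 26/V)
(J(178) - 21546) + 120*(-175) = (26/178 - 21546) + 120*(-175) = (26*(1/178) - 21546) - 21000 = (13/89 - 21546) - 21000 = -1917581/89 - 21000 = -3786581/89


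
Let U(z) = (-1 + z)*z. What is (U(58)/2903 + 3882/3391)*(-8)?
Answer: -179840736/9844073 ≈ -18.269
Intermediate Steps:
U(z) = z*(-1 + z)
(U(58)/2903 + 3882/3391)*(-8) = ((58*(-1 + 58))/2903 + 3882/3391)*(-8) = ((58*57)*(1/2903) + 3882*(1/3391))*(-8) = (3306*(1/2903) + 3882/3391)*(-8) = (3306/2903 + 3882/3391)*(-8) = (22480092/9844073)*(-8) = -179840736/9844073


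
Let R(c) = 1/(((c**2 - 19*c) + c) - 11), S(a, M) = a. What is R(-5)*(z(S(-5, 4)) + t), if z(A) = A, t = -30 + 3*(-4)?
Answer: -47/104 ≈ -0.45192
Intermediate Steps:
t = -42 (t = -30 - 12 = -42)
R(c) = 1/(-11 + c**2 - 18*c) (R(c) = 1/((c**2 - 18*c) - 11) = 1/(-11 + c**2 - 18*c))
R(-5)*(z(S(-5, 4)) + t) = (-5 - 42)/(-11 + (-5)**2 - 18*(-5)) = -47/(-11 + 25 + 90) = -47/104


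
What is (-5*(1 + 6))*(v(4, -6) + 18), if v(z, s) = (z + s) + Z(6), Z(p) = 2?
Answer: -630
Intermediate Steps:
v(z, s) = 2 + s + z (v(z, s) = (z + s) + 2 = (s + z) + 2 = 2 + s + z)
(-5*(1 + 6))*(v(4, -6) + 18) = (-5*(1 + 6))*((2 - 6 + 4) + 18) = (-5*7)*(0 + 18) = -35*18 = -630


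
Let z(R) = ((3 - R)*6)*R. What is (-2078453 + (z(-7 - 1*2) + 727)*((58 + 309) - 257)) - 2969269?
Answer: -5039032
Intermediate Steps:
z(R) = R*(18 - 6*R) (z(R) = (18 - 6*R)*R = R*(18 - 6*R))
(-2078453 + (z(-7 - 1*2) + 727)*((58 + 309) - 257)) - 2969269 = (-2078453 + (6*(-7 - 1*2)*(3 - (-7 - 1*2)) + 727)*((58 + 309) - 257)) - 2969269 = (-2078453 + (6*(-7 - 2)*(3 - (-7 - 2)) + 727)*(367 - 257)) - 2969269 = (-2078453 + (6*(-9)*(3 - 1*(-9)) + 727)*110) - 2969269 = (-2078453 + (6*(-9)*(3 + 9) + 727)*110) - 2969269 = (-2078453 + (6*(-9)*12 + 727)*110) - 2969269 = (-2078453 + (-648 + 727)*110) - 2969269 = (-2078453 + 79*110) - 2969269 = (-2078453 + 8690) - 2969269 = -2069763 - 2969269 = -5039032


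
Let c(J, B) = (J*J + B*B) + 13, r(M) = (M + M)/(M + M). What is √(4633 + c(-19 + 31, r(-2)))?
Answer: √4791 ≈ 69.217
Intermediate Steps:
r(M) = 1 (r(M) = (2*M)/((2*M)) = (2*M)*(1/(2*M)) = 1)
c(J, B) = 13 + B² + J² (c(J, B) = (J² + B²) + 13 = (B² + J²) + 13 = 13 + B² + J²)
√(4633 + c(-19 + 31, r(-2))) = √(4633 + (13 + 1² + (-19 + 31)²)) = √(4633 + (13 + 1 + 12²)) = √(4633 + (13 + 1 + 144)) = √(4633 + 158) = √4791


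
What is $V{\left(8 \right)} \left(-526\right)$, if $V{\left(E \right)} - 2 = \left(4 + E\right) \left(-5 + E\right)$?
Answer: $-19988$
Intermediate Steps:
$V{\left(E \right)} = 2 + \left(-5 + E\right) \left(4 + E\right)$ ($V{\left(E \right)} = 2 + \left(4 + E\right) \left(-5 + E\right) = 2 + \left(-5 + E\right) \left(4 + E\right)$)
$V{\left(8 \right)} \left(-526\right) = \left(-18 + 8^{2} - 8\right) \left(-526\right) = \left(-18 + 64 - 8\right) \left(-526\right) = 38 \left(-526\right) = -19988$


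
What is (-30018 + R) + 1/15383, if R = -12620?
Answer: -655900353/15383 ≈ -42638.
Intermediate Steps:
(-30018 + R) + 1/15383 = (-30018 - 12620) + 1/15383 = -42638 + 1/15383 = -655900353/15383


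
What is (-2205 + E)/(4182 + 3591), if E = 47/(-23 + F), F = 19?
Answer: -8867/31092 ≈ -0.28519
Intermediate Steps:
E = -47/4 (E = 47/(-23 + 19) = 47/(-4) = 47*(-1/4) = -47/4 ≈ -11.750)
(-2205 + E)/(4182 + 3591) = (-2205 - 47/4)/(4182 + 3591) = -8867/4/7773 = -8867/4*1/7773 = -8867/31092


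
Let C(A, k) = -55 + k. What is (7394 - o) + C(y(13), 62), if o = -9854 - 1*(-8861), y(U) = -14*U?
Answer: 8394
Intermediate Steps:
o = -993 (o = -9854 + 8861 = -993)
(7394 - o) + C(y(13), 62) = (7394 - 1*(-993)) + (-55 + 62) = (7394 + 993) + 7 = 8387 + 7 = 8394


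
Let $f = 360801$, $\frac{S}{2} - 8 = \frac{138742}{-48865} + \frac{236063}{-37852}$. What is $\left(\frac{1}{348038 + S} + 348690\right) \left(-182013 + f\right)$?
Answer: $\frac{6688632310169730009224480}{107290053954927} \approx 6.2342 \cdot 10^{10}$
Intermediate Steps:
$S = - \frac{1989776839}{924818990}$ ($S = 16 + 2 \left(\frac{138742}{-48865} + \frac{236063}{-37852}\right) = 16 + 2 \left(138742 \left(- \frac{1}{48865}\right) + 236063 \left(- \frac{1}{37852}\right)\right) = 16 + 2 \left(- \frac{138742}{48865} - \frac{236063}{37852}\right) = 16 + 2 \left(- \frac{16786880679}{1849637980}\right) = 16 - \frac{16786880679}{924818990} = - \frac{1989776839}{924818990} \approx -2.1515$)
$\left(\frac{1}{348038 + S} + 348690\right) \left(-182013 + f\right) = \left(\frac{1}{348038 - \frac{1989776839}{924818990}} + 348690\right) \left(-182013 + 360801\right) = \left(\frac{1}{\frac{321870161864781}{924818990}} + 348690\right) 178788 = \left(\frac{924818990}{321870161864781} + 348690\right) 178788 = \frac{112232906741555305880}{321870161864781} \cdot 178788 = \frac{6688632310169730009224480}{107290053954927}$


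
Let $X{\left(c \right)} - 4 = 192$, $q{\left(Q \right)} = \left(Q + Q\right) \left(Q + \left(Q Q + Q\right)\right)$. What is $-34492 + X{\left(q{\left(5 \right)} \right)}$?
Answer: $-34296$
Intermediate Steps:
$q{\left(Q \right)} = 2 Q \left(Q^{2} + 2 Q\right)$ ($q{\left(Q \right)} = 2 Q \left(Q + \left(Q^{2} + Q\right)\right) = 2 Q \left(Q + \left(Q + Q^{2}\right)\right) = 2 Q \left(Q^{2} + 2 Q\right)$)
$X{\left(c \right)} = 196$ ($X{\left(c \right)} = 4 + 192 = 196$)
$-34492 + X{\left(q{\left(5 \right)} \right)} = -34492 + 196 = -34296$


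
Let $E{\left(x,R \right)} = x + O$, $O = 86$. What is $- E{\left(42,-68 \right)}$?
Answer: $-128$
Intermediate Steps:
$E{\left(x,R \right)} = 86 + x$ ($E{\left(x,R \right)} = x + 86 = 86 + x$)
$- E{\left(42,-68 \right)} = - (86 + 42) = \left(-1\right) 128 = -128$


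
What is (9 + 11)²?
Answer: 400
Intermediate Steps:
(9 + 11)² = 20² = 400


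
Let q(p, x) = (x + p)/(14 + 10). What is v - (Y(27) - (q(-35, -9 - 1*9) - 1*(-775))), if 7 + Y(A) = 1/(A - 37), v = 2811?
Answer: 430907/120 ≈ 3590.9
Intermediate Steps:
q(p, x) = p/24 + x/24 (q(p, x) = (p + x)/24 = (p + x)*(1/24) = p/24 + x/24)
Y(A) = -7 + 1/(-37 + A) (Y(A) = -7 + 1/(A - 37) = -7 + 1/(-37 + A))
v - (Y(27) - (q(-35, -9 - 1*9) - 1*(-775))) = 2811 - ((260 - 7*27)/(-37 + 27) - (((1/24)*(-35) + (-9 - 1*9)/24) - 1*(-775))) = 2811 - ((260 - 189)/(-10) - ((-35/24 + (-9 - 9)/24) + 775)) = 2811 - (-⅒*71 - ((-35/24 + (1/24)*(-18)) + 775)) = 2811 - (-71/10 - ((-35/24 - ¾) + 775)) = 2811 - (-71/10 - (-53/24 + 775)) = 2811 - (-71/10 - 1*18547/24) = 2811 - (-71/10 - 18547/24) = 2811 - 1*(-93587/120) = 2811 + 93587/120 = 430907/120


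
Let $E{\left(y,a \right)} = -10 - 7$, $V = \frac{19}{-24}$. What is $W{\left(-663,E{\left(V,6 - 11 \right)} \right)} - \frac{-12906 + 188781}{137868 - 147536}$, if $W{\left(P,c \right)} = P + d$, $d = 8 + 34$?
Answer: $- \frac{5827953}{9668} \approx -602.81$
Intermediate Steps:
$d = 42$
$V = - \frac{19}{24}$ ($V = 19 \left(- \frac{1}{24}\right) = - \frac{19}{24} \approx -0.79167$)
$E{\left(y,a \right)} = -17$
$W{\left(P,c \right)} = 42 + P$ ($W{\left(P,c \right)} = P + 42 = 42 + P$)
$W{\left(-663,E{\left(V,6 - 11 \right)} \right)} - \frac{-12906 + 188781}{137868 - 147536} = \left(42 - 663\right) - \frac{-12906 + 188781}{137868 - 147536} = -621 - \frac{175875}{-9668} = -621 - 175875 \left(- \frac{1}{9668}\right) = -621 - - \frac{175875}{9668} = -621 + \frac{175875}{9668} = - \frac{5827953}{9668}$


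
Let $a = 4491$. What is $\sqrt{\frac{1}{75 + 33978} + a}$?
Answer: $\frac{2 \sqrt{1301948553318}}{34053} \approx 67.015$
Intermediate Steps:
$\sqrt{\frac{1}{75 + 33978} + a} = \sqrt{\frac{1}{75 + 33978} + 4491} = \sqrt{\frac{1}{34053} + 4491} = \sqrt{\frac{152932024}{34053}} = \frac{2 \sqrt{1301948553318}}{34053}$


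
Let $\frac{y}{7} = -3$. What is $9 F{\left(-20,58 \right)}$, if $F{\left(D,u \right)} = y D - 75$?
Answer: $3105$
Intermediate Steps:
$y = -21$ ($y = 7 \left(-3\right) = -21$)
$F{\left(D,u \right)} = -75 - 21 D$ ($F{\left(D,u \right)} = - 21 D - 75 = -75 - 21 D$)
$9 F{\left(-20,58 \right)} = 9 \left(-75 - -420\right) = 9 \left(-75 + 420\right) = 9 \cdot 345 = 3105$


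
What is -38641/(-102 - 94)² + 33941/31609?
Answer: 82474087/1214291344 ≈ 0.067919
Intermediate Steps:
-38641/(-102 - 94)² + 33941/31609 = -38641/((-196)²) + 33941*(1/31609) = -38641/38416 + 33941/31609 = 82474087/1214291344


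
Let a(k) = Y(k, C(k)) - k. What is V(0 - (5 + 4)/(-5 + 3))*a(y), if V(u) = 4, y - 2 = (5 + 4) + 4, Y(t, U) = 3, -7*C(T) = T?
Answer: -48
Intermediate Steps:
C(T) = -T/7
y = 15 (y = 2 + ((5 + 4) + 4) = 2 + (9 + 4) = 2 + 13 = 15)
a(k) = 3 - k
V(0 - (5 + 4)/(-5 + 3))*a(y) = 4*(3 - 1*15) = 4*(3 - 15) = 4*(-12) = -48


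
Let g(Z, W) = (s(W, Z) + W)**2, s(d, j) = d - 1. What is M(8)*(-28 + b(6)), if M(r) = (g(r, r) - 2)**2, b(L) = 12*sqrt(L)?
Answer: -1392412 + 596748*sqrt(6) ≈ 69316.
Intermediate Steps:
s(d, j) = -1 + d
g(Z, W) = (-1 + 2*W)**2 (g(Z, W) = ((-1 + W) + W)**2 = (-1 + 2*W)**2)
M(r) = (-2 + (-1 + 2*r)**2)**2 (M(r) = ((-1 + 2*r)**2 - 2)**2 = (-2 + (-1 + 2*r)**2)**2)
M(8)*(-28 + b(6)) = (-2 + (-1 + 2*8)**2)**2*(-28 + 12*sqrt(6)) = (-2 + (-1 + 16)**2)**2*(-28 + 12*sqrt(6)) = (-2 + 15**2)**2*(-28 + 12*sqrt(6)) = (-2 + 225)**2*(-28 + 12*sqrt(6)) = 223**2*(-28 + 12*sqrt(6)) = 49729*(-28 + 12*sqrt(6)) = -1392412 + 596748*sqrt(6)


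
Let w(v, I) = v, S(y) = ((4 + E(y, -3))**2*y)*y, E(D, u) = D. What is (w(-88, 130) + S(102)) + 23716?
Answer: 116922972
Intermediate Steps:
S(y) = y**2*(4 + y)**2 (S(y) = ((4 + y)**2*y)*y = (y*(4 + y)**2)*y = y**2*(4 + y)**2)
(w(-88, 130) + S(102)) + 23716 = (-88 + 102**2*(4 + 102)**2) + 23716 = (-88 + 10404*106**2) + 23716 = (-88 + 10404*11236) + 23716 = (-88 + 116899344) + 23716 = 116899256 + 23716 = 116922972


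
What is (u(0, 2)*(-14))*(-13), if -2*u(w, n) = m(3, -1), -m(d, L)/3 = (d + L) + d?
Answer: 1365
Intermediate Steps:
m(d, L) = -6*d - 3*L (m(d, L) = -3*((d + L) + d) = -3*((L + d) + d) = -3*(L + 2*d) = -6*d - 3*L)
u(w, n) = 15/2 (u(w, n) = -(-6*3 - 3*(-1))/2 = -(-18 + 3)/2 = -1/2*(-15) = 15/2)
(u(0, 2)*(-14))*(-13) = ((15/2)*(-14))*(-13) = -105*(-13) = 1365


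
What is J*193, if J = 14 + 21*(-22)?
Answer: -86464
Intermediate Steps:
J = -448 (J = 14 - 462 = -448)
J*193 = -448*193 = -86464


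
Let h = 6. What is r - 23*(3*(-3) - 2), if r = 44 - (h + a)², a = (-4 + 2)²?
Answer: 197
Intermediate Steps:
a = 4 (a = (-2)² = 4)
r = -56 (r = 44 - (6 + 4)² = 44 - 1*10² = 44 - 1*100 = 44 - 100 = -56)
r - 23*(3*(-3) - 2) = -56 - 23*(3*(-3) - 2) = -56 - 23*(-9 - 2) = -56 - 23*(-11) = -56 + 253 = 197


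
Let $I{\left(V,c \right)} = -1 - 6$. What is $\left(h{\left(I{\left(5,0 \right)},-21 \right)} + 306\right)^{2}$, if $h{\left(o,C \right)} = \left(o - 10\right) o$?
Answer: $180625$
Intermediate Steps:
$I{\left(V,c \right)} = -7$ ($I{\left(V,c \right)} = -1 - 6 = -7$)
$h{\left(o,C \right)} = o \left(-10 + o\right)$ ($h{\left(o,C \right)} = \left(-10 + o\right) o = o \left(-10 + o\right)$)
$\left(h{\left(I{\left(5,0 \right)},-21 \right)} + 306\right)^{2} = \left(- 7 \left(-10 - 7\right) + 306\right)^{2} = \left(\left(-7\right) \left(-17\right) + 306\right)^{2} = \left(119 + 306\right)^{2} = 425^{2} = 180625$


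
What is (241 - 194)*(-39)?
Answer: -1833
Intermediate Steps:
(241 - 194)*(-39) = 47*(-39) = -1833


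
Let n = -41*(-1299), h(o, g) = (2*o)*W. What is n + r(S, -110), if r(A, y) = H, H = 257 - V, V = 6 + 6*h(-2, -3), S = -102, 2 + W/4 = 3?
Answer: 53606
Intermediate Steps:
W = 4 (W = -8 + 4*3 = -8 + 12 = 4)
h(o, g) = 8*o (h(o, g) = (2*o)*4 = 8*o)
V = -90 (V = 6 + 6*(8*(-2)) = 6 + 6*(-16) = 6 - 96 = -90)
n = 53259
H = 347 (H = 257 - 1*(-90) = 257 + 90 = 347)
r(A, y) = 347
n + r(S, -110) = 53259 + 347 = 53606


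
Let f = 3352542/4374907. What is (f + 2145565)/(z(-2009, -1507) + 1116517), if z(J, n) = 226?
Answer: 9386650689997/4885646767901 ≈ 1.9213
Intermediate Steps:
f = 3352542/4374907 (f = 3352542*(1/4374907) = 3352542/4374907 ≈ 0.76631)
(f + 2145565)/(z(-2009, -1507) + 1116517) = (3352542/4374907 + 2145565)/(226 + 1116517) = (9386650689997/4374907)/1116743 = (9386650689997/4374907)*(1/1116743) = 9386650689997/4885646767901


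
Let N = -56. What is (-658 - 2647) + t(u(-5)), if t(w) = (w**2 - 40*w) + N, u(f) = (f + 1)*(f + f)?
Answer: -3361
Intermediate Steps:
u(f) = 2*f*(1 + f) (u(f) = (1 + f)*(2*f) = 2*f*(1 + f))
t(w) = -56 + w**2 - 40*w (t(w) = (w**2 - 40*w) - 56 = -56 + w**2 - 40*w)
(-658 - 2647) + t(u(-5)) = (-658 - 2647) + (-56 + (2*(-5)*(1 - 5))**2 - 80*(-5)*(1 - 5)) = -3305 + (-56 + (2*(-5)*(-4))**2 - 80*(-5)*(-4)) = -3305 + (-56 + 40**2 - 40*40) = -3305 + (-56 + 1600 - 1600) = -3305 - 56 = -3361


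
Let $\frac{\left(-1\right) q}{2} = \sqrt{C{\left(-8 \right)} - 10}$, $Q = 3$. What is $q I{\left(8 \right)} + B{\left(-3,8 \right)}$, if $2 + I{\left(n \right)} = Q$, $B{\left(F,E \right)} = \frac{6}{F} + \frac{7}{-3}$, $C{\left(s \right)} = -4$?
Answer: $- \frac{13}{3} - 2 i \sqrt{14} \approx -4.3333 - 7.4833 i$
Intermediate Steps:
$B{\left(F,E \right)} = - \frac{7}{3} + \frac{6}{F}$ ($B{\left(F,E \right)} = \frac{6}{F} + 7 \left(- \frac{1}{3}\right) = \frac{6}{F} - \frac{7}{3} = - \frac{7}{3} + \frac{6}{F}$)
$I{\left(n \right)} = 1$ ($I{\left(n \right)} = -2 + 3 = 1$)
$q = - 2 i \sqrt{14}$ ($q = - 2 \sqrt{-4 - 10} = - 2 \sqrt{-14} = - 2 i \sqrt{14} \approx - 7.4833 i$)
$q I{\left(8 \right)} + B{\left(-3,8 \right)} = - 2 i \sqrt{14} \cdot 1 - \left(\frac{7}{3} - \frac{6}{-3}\right) = - 2 i \sqrt{14} + \left(- \frac{7}{3} + 6 \left(- \frac{1}{3}\right)\right) = - 2 i \sqrt{14} - \frac{13}{3} = - \frac{13}{3} - 2 i \sqrt{14}$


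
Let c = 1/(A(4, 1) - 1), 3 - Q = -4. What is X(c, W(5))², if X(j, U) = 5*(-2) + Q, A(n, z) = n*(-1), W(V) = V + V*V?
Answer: 9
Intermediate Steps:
W(V) = V + V²
Q = 7 (Q = 3 - 1*(-4) = 3 + 4 = 7)
A(n, z) = -n
c = -⅕ (c = 1/(-1*4 - 1) = 1/(-4 - 1) = 1/(-5) = -⅕ ≈ -0.20000)
X(j, U) = -3 (X(j, U) = 5*(-2) + 7 = -10 + 7 = -3)
X(c, W(5))² = (-3)² = 9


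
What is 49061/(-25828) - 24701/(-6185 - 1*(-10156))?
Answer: -75708969/9323908 ≈ -8.1199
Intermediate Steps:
49061/(-25828) - 24701/(-6185 - 1*(-10156)) = 49061*(-1/25828) - 24701/(-6185 + 10156) = -49061/25828 - 24701/3971 = -75708969/9323908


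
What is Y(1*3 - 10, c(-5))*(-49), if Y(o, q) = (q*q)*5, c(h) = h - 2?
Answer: -12005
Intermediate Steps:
c(h) = -2 + h
Y(o, q) = 5*q² (Y(o, q) = q²*5 = 5*q²)
Y(1*3 - 10, c(-5))*(-49) = (5*(-2 - 5)²)*(-49) = (5*(-7)²)*(-49) = (5*49)*(-49) = 245*(-49) = -12005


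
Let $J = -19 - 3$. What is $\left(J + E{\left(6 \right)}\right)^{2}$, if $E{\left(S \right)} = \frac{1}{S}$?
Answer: $\frac{17161}{36} \approx 476.69$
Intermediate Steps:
$J = -22$
$\left(J + E{\left(6 \right)}\right)^{2} = \left(-22 + \frac{1}{6}\right)^{2} = \left(- \frac{131}{6}\right)^{2} = \frac{17161}{36}$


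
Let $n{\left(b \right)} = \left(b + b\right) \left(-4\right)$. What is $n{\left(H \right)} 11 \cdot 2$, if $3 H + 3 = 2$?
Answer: $\frac{176}{3} \approx 58.667$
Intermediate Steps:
$H = - \frac{1}{3}$ ($H = -1 + \frac{1}{3} \cdot 2 = -1 + \frac{2}{3} = - \frac{1}{3} \approx -0.33333$)
$n{\left(b \right)} = - 8 b$ ($n{\left(b \right)} = 2 b \left(-4\right) = - 8 b$)
$n{\left(H \right)} 11 \cdot 2 = \left(-8\right) \left(- \frac{1}{3}\right) 11 \cdot 2 = \frac{8}{3} \cdot 11 \cdot 2 = \frac{88}{3} \cdot 2 = \frac{176}{3}$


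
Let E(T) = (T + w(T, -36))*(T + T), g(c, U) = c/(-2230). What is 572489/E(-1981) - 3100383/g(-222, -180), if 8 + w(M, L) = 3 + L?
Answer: -9231336476661367/296413068 ≈ -3.1143e+7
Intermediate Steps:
w(M, L) = -5 + L (w(M, L) = -8 + (3 + L) = -5 + L)
g(c, U) = -c/2230 (g(c, U) = c*(-1/2230) = -c/2230)
E(T) = 2*T*(-41 + T) (E(T) = (T + (-5 - 36))*(T + T) = (T - 41)*(2*T) = (-41 + T)*(2*T) = 2*T*(-41 + T))
572489/E(-1981) - 3100383/g(-222, -180) = 572489/((2*(-1981)*(-41 - 1981))) - 3100383/((-1/2230*(-222))) = 572489/((2*(-1981)*(-2022))) - 3100383/111/1115 = 572489/8011164 - 3100383*1115/111 = 572489*(1/8011164) - 1152309015/37 = 572489/8011164 - 1152309015/37 = -9231336476661367/296413068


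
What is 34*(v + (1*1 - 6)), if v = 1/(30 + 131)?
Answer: -27336/161 ≈ -169.79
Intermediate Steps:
v = 1/161 ≈ 0.0062112
34*(v + (1*1 - 6)) = 34*(1/161 + (1*1 - 6)) = 34*(1/161 + (1 - 6)) = 34*(1/161 - 5) = 34*(-804/161) = -27336/161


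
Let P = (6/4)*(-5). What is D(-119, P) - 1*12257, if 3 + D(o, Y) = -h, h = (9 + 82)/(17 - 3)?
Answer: -24533/2 ≈ -12267.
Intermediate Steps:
h = 13/2 (h = 91/14 = 91*(1/14) = 13/2 ≈ 6.5000)
P = -15/2 (P = ((1/4)*6)*(-5) = (3/2)*(-5) = -15/2 ≈ -7.5000)
D(o, Y) = -19/2 (D(o, Y) = -3 - 1*13/2 = -3 - 13/2 = -19/2)
D(-119, P) - 1*12257 = -19/2 - 1*12257 = -19/2 - 12257 = -24533/2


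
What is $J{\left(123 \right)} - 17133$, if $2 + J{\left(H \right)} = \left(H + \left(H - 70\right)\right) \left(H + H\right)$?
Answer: $26161$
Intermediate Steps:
$J{\left(H \right)} = -2 + 2 H \left(-70 + 2 H\right)$ ($J{\left(H \right)} = -2 + \left(H + \left(H - 70\right)\right) \left(H + H\right) = -2 + \left(H + \left(H - 70\right)\right) 2 H = -2 + \left(H + \left(-70 + H\right)\right) 2 H = -2 + \left(-70 + 2 H\right) 2 H = -2 + 2 H \left(-70 + 2 H\right)$)
$J{\left(123 \right)} - 17133 = \left(-2 - 17220 + 4 \cdot 123^{2}\right) - 17133 = \left(-2 - 17220 + 4 \cdot 15129\right) - 17133 = \left(-2 - 17220 + 60516\right) - 17133 = 43294 - 17133 = 26161$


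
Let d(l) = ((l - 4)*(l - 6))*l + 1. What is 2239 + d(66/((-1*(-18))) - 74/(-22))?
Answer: 81287680/35937 ≈ 2261.9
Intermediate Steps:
d(l) = 1 + l*(-6 + l)*(-4 + l) (d(l) = ((-4 + l)*(-6 + l))*l + 1 = ((-6 + l)*(-4 + l))*l + 1 = l*(-6 + l)*(-4 + l) + 1 = 1 + l*(-6 + l)*(-4 + l))
2239 + d(66/((-1*(-18))) - 74/(-22)) = 2239 + (1 + (66/((-1*(-18))) - 74/(-22))³ - 10*(66/((-1*(-18))) - 74/(-22))² + 24*(66/((-1*(-18))) - 74/(-22))) = 2239 + (1 + (66/18 - 74*(-1/22))³ - 10*(66/18 - 74*(-1/22))² + 24*(66/18 - 74*(-1/22))) = 2239 + (1 + (66*(1/18) + 37/11)³ - 10*(66*(1/18) + 37/11)² + 24*(66*(1/18) + 37/11)) = 2239 + (1 + (11/3 + 37/11)³ - 10*(11/3 + 37/11)² + 24*(11/3 + 37/11)) = 2239 + (1 + (232/33)³ - 10*(232/33)² + 24*(232/33)) = 2239 + (1 + 12487168/35937 - 10*53824/1089 + 1856/11) = 2239 + (1 + 12487168/35937 - 538240/1089 + 1856/11) = 2239 + 824737/35937 = 81287680/35937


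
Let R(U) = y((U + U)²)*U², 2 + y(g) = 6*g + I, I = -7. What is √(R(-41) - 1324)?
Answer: √67801811 ≈ 8234.2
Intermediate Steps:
y(g) = -9 + 6*g (y(g) = -2 + (6*g - 7) = -2 + (-7 + 6*g) = -9 + 6*g)
R(U) = U²*(-9 + 24*U²) (R(U) = (-9 + 6*(U + U)²)*U² = (-9 + 6*(2*U)²)*U² = (-9 + 6*(4*U²))*U² = (-9 + 24*U²)*U² = U²*(-9 + 24*U²))
√(R(-41) - 1324) = √((-41)²*(-9 + 24*(-41)²) - 1324) = √(1681*(-9 + 24*1681) - 1324) = √(1681*(-9 + 40344) - 1324) = √(1681*40335 - 1324) = √(67803135 - 1324) = √67801811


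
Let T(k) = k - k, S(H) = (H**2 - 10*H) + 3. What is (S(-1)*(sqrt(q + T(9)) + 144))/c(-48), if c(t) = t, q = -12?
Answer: -42 - 7*I*sqrt(3)/12 ≈ -42.0 - 1.0104*I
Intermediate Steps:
S(H) = 3 + H**2 - 10*H
T(k) = 0
(S(-1)*(sqrt(q + T(9)) + 144))/c(-48) = ((3 + (-1)**2 - 10*(-1))*(sqrt(-12 + 0) + 144))/(-48) = ((3 + 1 + 10)*(sqrt(-12) + 144))*(-1/48) = (14*(2*I*sqrt(3) + 144))*(-1/48) = (14*(144 + 2*I*sqrt(3)))*(-1/48) = (2016 + 28*I*sqrt(3))*(-1/48) = -42 - 7*I*sqrt(3)/12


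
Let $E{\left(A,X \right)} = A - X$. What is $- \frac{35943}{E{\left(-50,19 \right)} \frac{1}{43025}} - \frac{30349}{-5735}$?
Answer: $\frac{95364289642}{4255} \approx 2.2412 \cdot 10^{7}$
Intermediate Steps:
$- \frac{35943}{E{\left(-50,19 \right)} \frac{1}{43025}} - \frac{30349}{-5735} = - \frac{35943}{\left(-50 - 19\right) \frac{1}{43025}} - \frac{30349}{-5735} = - \frac{35943}{\left(-50 - 19\right) \frac{1}{43025}} - - \frac{979}{185} = - \frac{35943}{\left(-69\right) \frac{1}{43025}} + \frac{979}{185} = - \frac{35943}{- \frac{69}{43025}} + \frac{979}{185} = \left(-35943\right) \left(- \frac{43025}{69}\right) + \frac{979}{185} = \frac{515482525}{23} + \frac{979}{185} = \frac{95364289642}{4255}$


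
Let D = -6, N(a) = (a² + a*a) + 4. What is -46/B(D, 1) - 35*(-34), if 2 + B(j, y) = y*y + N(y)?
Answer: 5904/5 ≈ 1180.8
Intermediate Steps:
N(a) = 4 + 2*a² (N(a) = (a² + a²) + 4 = 2*a² + 4 = 4 + 2*a²)
B(j, y) = 2 + 3*y² (B(j, y) = -2 + (y*y + (4 + 2*y²)) = -2 + (y² + (4 + 2*y²)) = -2 + (4 + 3*y²) = 2 + 3*y²)
-46/B(D, 1) - 35*(-34) = -46/(2 + 3*1²) - 35*(-34) = -46/(2 + 3*1) + 1190 = -46/(2 + 3) + 1190 = -46/5 + 1190 = 5904/5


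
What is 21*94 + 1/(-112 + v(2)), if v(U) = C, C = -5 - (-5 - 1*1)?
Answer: 219113/111 ≈ 1974.0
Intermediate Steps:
C = 1 (C = -5 - (-5 - 1) = -5 - 1*(-6) = -5 + 6 = 1)
v(U) = 1
21*94 + 1/(-112 + v(2)) = 21*94 + 1/(-112 + 1) = 1974 + 1/(-111) = 1974 - 1/111 = 219113/111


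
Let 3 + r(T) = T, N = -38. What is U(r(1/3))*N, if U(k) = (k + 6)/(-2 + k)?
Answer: 190/7 ≈ 27.143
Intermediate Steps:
r(T) = -3 + T
U(k) = (6 + k)/(-2 + k)
U(r(1/3))*N = ((6 + (-3 + 1/3))/(-2 + (-3 + 1/3)))*(-38) = ((6 + (-3 + ⅓))/(-2 + (-3 + ⅓)))*(-38) = ((6 - 8/3)/(-2 - 8/3))*(-38) = ((10/3)/(-14/3))*(-38) = -3/14*10/3*(-38) = -5/7*(-38) = 190/7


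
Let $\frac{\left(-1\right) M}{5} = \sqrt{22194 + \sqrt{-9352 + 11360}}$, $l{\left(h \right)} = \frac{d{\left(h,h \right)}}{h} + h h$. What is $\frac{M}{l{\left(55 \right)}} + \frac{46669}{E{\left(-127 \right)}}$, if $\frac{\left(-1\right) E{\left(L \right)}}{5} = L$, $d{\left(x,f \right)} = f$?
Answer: $\frac{46669}{635} - \frac{5 \sqrt{22194 + 2 \sqrt{502}}}{3026} \approx 73.248$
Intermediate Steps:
$E{\left(L \right)} = - 5 L$
$l{\left(h \right)} = 1 + h^{2}$ ($l{\left(h \right)} = \frac{h}{h} + h h = 1 + h^{2}$)
$M = - 5 \sqrt{22194 + 2 \sqrt{502}}$ ($M = - 5 \sqrt{22194 + \sqrt{-9352 + 11360}} = - 5 \sqrt{22194 + \sqrt{2008}} = - 5 \sqrt{22194 + 2 \sqrt{502}} \approx -745.63$)
$\frac{M}{l{\left(55 \right)}} + \frac{46669}{E{\left(-127 \right)}} = \frac{\left(-5\right) \sqrt{22194 + 2 \sqrt{502}}}{1 + 55^{2}} + \frac{46669}{\left(-5\right) \left(-127\right)} = \frac{\left(-5\right) \sqrt{22194 + 2 \sqrt{502}}}{1 + 3025} + \frac{46669}{635} = \frac{\left(-5\right) \sqrt{22194 + 2 \sqrt{502}}}{3026} + 46669 \cdot \frac{1}{635} = - 5 \sqrt{22194 + 2 \sqrt{502}} \cdot \frac{1}{3026} + \frac{46669}{635} = - \frac{5 \sqrt{22194 + 2 \sqrt{502}}}{3026} + \frac{46669}{635} = \frac{46669}{635} - \frac{5 \sqrt{22194 + 2 \sqrt{502}}}{3026}$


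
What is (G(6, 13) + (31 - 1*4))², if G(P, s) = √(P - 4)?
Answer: (27 + √2)² ≈ 807.37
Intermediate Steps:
G(P, s) = √(-4 + P)
(G(6, 13) + (31 - 1*4))² = (√(-4 + 6) + (31 - 1*4))² = (√2 + (31 - 4))² = (√2 + 27)² = (27 + √2)²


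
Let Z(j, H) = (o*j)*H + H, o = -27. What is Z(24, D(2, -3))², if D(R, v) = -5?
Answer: 10465225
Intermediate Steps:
Z(j, H) = H - 27*H*j (Z(j, H) = (-27*j)*H + H = -27*H*j + H = H - 27*H*j)
Z(24, D(2, -3))² = (-5*(1 - 27*24))² = (-5*(1 - 648))² = (-5*(-647))² = 3235² = 10465225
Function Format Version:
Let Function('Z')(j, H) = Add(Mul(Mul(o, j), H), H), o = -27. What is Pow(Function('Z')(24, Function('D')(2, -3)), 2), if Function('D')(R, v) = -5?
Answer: 10465225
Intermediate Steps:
Function('Z')(j, H) = Add(H, Mul(-27, H, j)) (Function('Z')(j, H) = Add(Mul(Mul(-27, j), H), H) = Add(Mul(-27, H, j), H) = Add(H, Mul(-27, H, j)))
Pow(Function('Z')(24, Function('D')(2, -3)), 2) = Pow(Mul(-5, Add(1, Mul(-27, 24))), 2) = Pow(Mul(-5, Add(1, -648)), 2) = Pow(Mul(-5, -647), 2) = Pow(3235, 2) = 10465225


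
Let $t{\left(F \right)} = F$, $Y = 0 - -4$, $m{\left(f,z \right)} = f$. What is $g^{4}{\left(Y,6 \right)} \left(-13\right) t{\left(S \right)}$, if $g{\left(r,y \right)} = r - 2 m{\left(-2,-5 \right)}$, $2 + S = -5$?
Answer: $372736$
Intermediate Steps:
$S = -7$ ($S = -2 - 5 = -7$)
$Y = 4$ ($Y = 0 + 4 = 4$)
$g{\left(r,y \right)} = 4 + r$ ($g{\left(r,y \right)} = r - -4 = r + 4 = 4 + r$)
$g^{4}{\left(Y,6 \right)} \left(-13\right) t{\left(S \right)} = \left(4 + 4\right)^{4} \left(-13\right) \left(-7\right) = 8^{4} \left(-13\right) \left(-7\right) = 4096 \left(-13\right) \left(-7\right) = \left(-53248\right) \left(-7\right) = 372736$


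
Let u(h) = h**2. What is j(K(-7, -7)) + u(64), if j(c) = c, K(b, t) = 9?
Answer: 4105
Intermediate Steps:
j(K(-7, -7)) + u(64) = 9 + 64**2 = 9 + 4096 = 4105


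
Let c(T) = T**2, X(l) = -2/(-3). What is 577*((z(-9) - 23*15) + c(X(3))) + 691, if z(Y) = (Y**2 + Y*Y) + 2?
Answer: -931406/9 ≈ -1.0349e+5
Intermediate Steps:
z(Y) = 2 + 2*Y**2 (z(Y) = (Y**2 + Y**2) + 2 = 2*Y**2 + 2 = 2 + 2*Y**2)
X(l) = 2/3 (X(l) = -2*(-1/3) = 2/3)
577*((z(-9) - 23*15) + c(X(3))) + 691 = 577*(((2 + 2*(-9)**2) - 23*15) + (2/3)**2) + 691 = 577*(((2 + 2*81) - 345) + 4/9) + 691 = 577*(((2 + 162) - 345) + 4/9) + 691 = 577*((164 - 345) + 4/9) + 691 = 577*(-181 + 4/9) + 691 = 577*(-1625/9) + 691 = -937625/9 + 691 = -931406/9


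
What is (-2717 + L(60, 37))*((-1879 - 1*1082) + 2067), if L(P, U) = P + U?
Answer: 2342280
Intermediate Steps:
(-2717 + L(60, 37))*((-1879 - 1*1082) + 2067) = (-2717 + (60 + 37))*((-1879 - 1*1082) + 2067) = (-2717 + 97)*((-1879 - 1082) + 2067) = -2620*(-2961 + 2067) = -2620*(-894) = 2342280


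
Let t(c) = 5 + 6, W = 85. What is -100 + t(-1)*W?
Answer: 835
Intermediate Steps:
t(c) = 11
-100 + t(-1)*W = -100 + 11*85 = -100 + 935 = 835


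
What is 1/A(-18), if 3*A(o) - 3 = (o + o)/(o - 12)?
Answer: 5/7 ≈ 0.71429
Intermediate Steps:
A(o) = 1 + 2*o/(3*(-12 + o)) (A(o) = 1 + ((o + o)/(o - 12))/3 = 1 + ((2*o)/(-12 + o))/3 = 1 + (2*o/(-12 + o))/3 = 1 + 2*o/(3*(-12 + o)))
1/A(-18) = 1/((-36 + 5*(-18))/(3*(-12 - 18))) = 1/((⅓)*(-36 - 90)/(-30)) = 1/((⅓)*(-1/30)*(-126)) = 1/(7/5) = 5/7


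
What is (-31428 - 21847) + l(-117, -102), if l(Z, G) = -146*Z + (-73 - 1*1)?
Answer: -36267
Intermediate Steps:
l(Z, G) = -74 - 146*Z (l(Z, G) = -146*Z + (-73 - 1) = -146*Z - 74 = -74 - 146*Z)
(-31428 - 21847) + l(-117, -102) = (-31428 - 21847) + (-74 - 146*(-117)) = -53275 + (-74 + 17082) = -53275 + 17008 = -36267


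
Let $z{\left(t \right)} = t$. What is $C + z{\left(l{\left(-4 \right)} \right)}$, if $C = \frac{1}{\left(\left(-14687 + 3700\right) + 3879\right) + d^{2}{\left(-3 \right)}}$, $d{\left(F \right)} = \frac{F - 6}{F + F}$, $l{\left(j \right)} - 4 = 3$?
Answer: $\frac{198957}{28423} \approx 6.9999$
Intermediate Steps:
$l{\left(j \right)} = 7$ ($l{\left(j \right)} = 4 + 3 = 7$)
$d{\left(F \right)} = \frac{-6 + F}{2 F}$
$C = - \frac{4}{28423}$ ($C = \frac{1}{\left(\left(-14687 + 3700\right) + 3879\right) + \left(\frac{-6 - 3}{2 \left(-3\right)}\right)^{2}} = \frac{1}{\left(-10987 + 3879\right) + \left(\frac{1}{2} \left(- \frac{1}{3}\right) \left(-9\right)\right)^{2}} = \frac{1}{-7108 + \left(\frac{3}{2}\right)^{2}} = \frac{1}{-7108 + \frac{9}{4}} = \frac{1}{- \frac{28423}{4}} = - \frac{4}{28423} \approx -0.00014073$)
$C + z{\left(l{\left(-4 \right)} \right)} = - \frac{4}{28423} + 7 = \frac{198957}{28423}$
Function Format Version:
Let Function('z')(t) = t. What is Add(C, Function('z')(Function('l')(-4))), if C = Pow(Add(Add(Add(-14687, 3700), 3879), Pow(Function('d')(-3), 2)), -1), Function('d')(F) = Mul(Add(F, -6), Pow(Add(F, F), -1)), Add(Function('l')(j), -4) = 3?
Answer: Rational(198957, 28423) ≈ 6.9999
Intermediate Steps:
Function('l')(j) = 7 (Function('l')(j) = Add(4, 3) = 7)
Function('d')(F) = Mul(Rational(1, 2), Pow(F, -1), Add(-6, F)) (Function('d')(F) = Mul(Add(-6, F), Pow(Mul(2, F), -1)) = Mul(Add(-6, F), Mul(Rational(1, 2), Pow(F, -1))) = Mul(Rational(1, 2), Pow(F, -1), Add(-6, F)))
C = Rational(-4, 28423) (C = Pow(Add(Add(Add(-14687, 3700), 3879), Pow(Mul(Rational(1, 2), Pow(-3, -1), Add(-6, -3)), 2)), -1) = Pow(Add(Add(-10987, 3879), Pow(Mul(Rational(1, 2), Rational(-1, 3), -9), 2)), -1) = Pow(Add(-7108, Pow(Rational(3, 2), 2)), -1) = Pow(Add(-7108, Rational(9, 4)), -1) = Pow(Rational(-28423, 4), -1) = Rational(-4, 28423) ≈ -0.00014073)
Add(C, Function('z')(Function('l')(-4))) = Add(Rational(-4, 28423), 7) = Rational(198957, 28423)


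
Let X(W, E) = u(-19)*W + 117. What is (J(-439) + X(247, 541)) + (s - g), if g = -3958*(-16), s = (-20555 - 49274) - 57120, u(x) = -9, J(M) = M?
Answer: -192822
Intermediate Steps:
s = -126949 (s = -69829 - 57120 = -126949)
X(W, E) = 117 - 9*W (X(W, E) = -9*W + 117 = 117 - 9*W)
g = 63328
(J(-439) + X(247, 541)) + (s - g) = (-439 + (117 - 9*247)) + (-126949 - 1*63328) = (-439 + (117 - 2223)) + (-126949 - 63328) = (-439 - 2106) - 190277 = -2545 - 190277 = -192822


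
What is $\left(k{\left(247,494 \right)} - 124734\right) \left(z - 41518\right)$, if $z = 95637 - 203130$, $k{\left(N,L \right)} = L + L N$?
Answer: $331102442$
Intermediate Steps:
$z = -107493$
$\left(k{\left(247,494 \right)} - 124734\right) \left(z - 41518\right) = \left(494 \left(1 + 247\right) - 124734\right) \left(-107493 - 41518\right) = \left(494 \cdot 248 - 124734\right) \left(-149011\right) = \left(122512 - 124734\right) \left(-149011\right) = \left(-2222\right) \left(-149011\right) = 331102442$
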